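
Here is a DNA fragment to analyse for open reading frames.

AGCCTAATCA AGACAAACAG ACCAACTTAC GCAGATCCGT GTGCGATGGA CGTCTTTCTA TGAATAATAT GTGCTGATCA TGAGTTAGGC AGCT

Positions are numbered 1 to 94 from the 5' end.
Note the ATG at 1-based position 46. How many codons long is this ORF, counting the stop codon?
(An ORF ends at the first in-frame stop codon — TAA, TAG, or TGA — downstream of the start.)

6

Codons from position 46: ATG (46–48), GAC (49–51), GTC (52–54), TTT (55–57), CTA (58–60), TGA (61–63).
TGA is the first in-frame stop; that's 6 codons including the stop.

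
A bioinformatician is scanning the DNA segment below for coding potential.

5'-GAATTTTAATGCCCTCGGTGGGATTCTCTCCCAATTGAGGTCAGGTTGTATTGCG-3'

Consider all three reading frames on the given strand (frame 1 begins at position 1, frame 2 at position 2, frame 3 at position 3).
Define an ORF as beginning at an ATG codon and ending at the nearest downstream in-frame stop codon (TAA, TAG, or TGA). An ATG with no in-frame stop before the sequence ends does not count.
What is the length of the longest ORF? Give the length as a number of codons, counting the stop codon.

10

Frame 1: GAA TTT TAA TGC CCT CGG TGG GAT TCT CTC CCA ATT GAG GTC AGG TTG TAT TGC — no ATG→stop ORF.
Frame 2: AAT TTT AAT GCC CTC GGT GGG ATT CTC TCC CAA TTG AGG TCA GGT TGT ATT GCG — no ATG→stop ORF.
Frame 3: ATT TTA ATG CCC TCG GTG GGA TTC TCT CCC AAT TGA GGT CAG GTT GTA TTG — ATG at 9, stop TGA at 36 → 30 nt.
Longest: frame 3, positions 9–38, 30 nt = 10 codons = 9 aa. → 10 codons.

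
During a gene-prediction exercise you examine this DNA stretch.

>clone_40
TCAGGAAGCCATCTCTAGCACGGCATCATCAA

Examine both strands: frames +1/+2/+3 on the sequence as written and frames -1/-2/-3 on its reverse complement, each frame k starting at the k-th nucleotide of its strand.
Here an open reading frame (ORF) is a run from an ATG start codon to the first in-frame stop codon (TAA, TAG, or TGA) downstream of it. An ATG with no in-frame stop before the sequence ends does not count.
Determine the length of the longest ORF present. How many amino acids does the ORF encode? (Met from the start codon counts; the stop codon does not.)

4

Reverse complement (5'→3'): TTGATGATGCCGTGCTAGAGATGGCTTCCTGA
Frame +1: TCA GGA AGC CAT CTC TAG CAC GGC ATC ATC — no ATG→stop ORF.
Frame +2: CAG GAA GCC ATC TCT AGC ACG GCA TCA TCA — no ATG→stop ORF.
Frame +3: AGG AAG CCA TCT CTA GCA CGG CAT CAT CAA — no ATG→stop ORF.
Frame -1: TTG ATG ATG CCG TGC TAG AGA TGG CTT CCT — ATG at 4, stop TAG at 16 → 15 nt; ATG at 7, stop TAG at 16 → 12 nt.
Frame -2: TGA TGA TGC CGT GCT AGA GAT GGC TTC CTG — no ATG→stop ORF.
Frame -3: GAT GAT GCC GTG CTA GAG ATG GCT TCC TGA — ATG at 21, stop TGA at 30 → 12 nt.
Longest: frame -1, positions 4–18, 15 nt = 5 codons = 4 aa. → 4 amino acids.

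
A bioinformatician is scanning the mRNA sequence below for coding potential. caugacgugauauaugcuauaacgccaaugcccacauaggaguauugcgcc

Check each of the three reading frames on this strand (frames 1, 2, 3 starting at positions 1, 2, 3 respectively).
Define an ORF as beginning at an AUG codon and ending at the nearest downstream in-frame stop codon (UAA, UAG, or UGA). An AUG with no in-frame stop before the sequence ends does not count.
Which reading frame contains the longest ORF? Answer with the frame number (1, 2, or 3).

1

Frame 1: CAU GAC GUG AUA UAU GCU AUA ACG CCA AUG CCC ACA UAG GAG UAU UGC GCC — AUG at 28, stop UAG at 37 → 12 nt.
Frame 2: AUG ACG UGA UAU AUG CUA UAA CGC CAA UGC CCA CAU AGG AGU AUU GCG — AUG at 2, stop UGA at 8 → 9 nt; AUG at 14, stop UAA at 20 → 9 nt.
Frame 3: UGA CGU GAU AUA UGC UAU AAC GCC AAU GCC CAC AUA GGA GUA UUG CGC — no AUG→stop ORF.
Longest ORF is 12 nt in frame 1 (positions 28–39).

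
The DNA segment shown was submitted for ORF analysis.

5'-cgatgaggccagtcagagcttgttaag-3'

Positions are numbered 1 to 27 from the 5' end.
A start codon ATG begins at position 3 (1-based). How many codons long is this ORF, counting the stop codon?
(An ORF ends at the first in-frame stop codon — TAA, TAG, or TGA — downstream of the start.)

Codons from position 3: ATG (3–5), AGG (6–8), CCA (9–11), GTC (12–14), AGA (15–17), GCT (18–20), TGT (21–23), TAA (24–26).
TAA is the first in-frame stop; that's 8 codons including the stop.

8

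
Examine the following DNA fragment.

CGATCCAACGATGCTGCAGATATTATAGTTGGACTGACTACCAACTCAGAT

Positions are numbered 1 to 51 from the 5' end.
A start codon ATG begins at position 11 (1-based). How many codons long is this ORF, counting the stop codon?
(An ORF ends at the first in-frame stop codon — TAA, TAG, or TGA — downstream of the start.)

6

Codons from position 11: ATG (11–13), CTG (14–16), CAG (17–19), ATA (20–22), TTA (23–25), TAG (26–28).
TAG is the first in-frame stop; that's 6 codons including the stop.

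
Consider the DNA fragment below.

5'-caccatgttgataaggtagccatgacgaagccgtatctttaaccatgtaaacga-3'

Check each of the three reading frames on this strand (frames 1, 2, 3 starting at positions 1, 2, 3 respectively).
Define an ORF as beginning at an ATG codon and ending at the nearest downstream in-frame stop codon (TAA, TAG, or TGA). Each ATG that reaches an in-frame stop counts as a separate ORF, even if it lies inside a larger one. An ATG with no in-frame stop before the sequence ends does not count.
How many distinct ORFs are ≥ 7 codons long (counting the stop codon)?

1

Frame 1: CAC CAT GTT GAT AAG GTA GCC ATG ACG AAG CCG TAT CTT TAA CCA TGT AAA CGA — ATG at 22, stop TAA at 40 → 21 nt.
Frame 2: ACC ATG TTG ATA AGG TAG CCA TGA CGA AGC CGT ATC TTT AAC CAT GTA AAC — ATG at 5, stop TAG at 17 → 15 nt.
Frame 3: CCA TGT TGA TAA GGT AGC CAT GAC GAA GCC GTA TCT TTA ACC ATG TAA ACG — ATG at 45, stop TAA at 48 → 6 nt.
ORFs ≥ 7 codons: frame 1 22–42 (7 codons). Count = 1.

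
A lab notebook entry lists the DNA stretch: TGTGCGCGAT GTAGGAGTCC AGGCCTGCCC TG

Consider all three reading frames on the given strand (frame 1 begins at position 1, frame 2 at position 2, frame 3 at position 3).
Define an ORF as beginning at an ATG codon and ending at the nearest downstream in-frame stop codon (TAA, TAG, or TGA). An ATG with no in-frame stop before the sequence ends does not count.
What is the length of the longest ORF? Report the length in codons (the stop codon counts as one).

2

Frame 1: TGT GCG CGA TGT AGG AGT CCA GGC CTG CCC — no ATG→stop ORF.
Frame 2: GTG CGC GAT GTA GGA GTC CAG GCC TGC CCT — no ATG→stop ORF.
Frame 3: TGC GCG ATG TAG GAG TCC AGG CCT GCC CTG — ATG at 9, stop TAG at 12 → 6 nt.
Longest: frame 3, positions 9–14, 6 nt = 2 codons = 1 aa. → 2 codons.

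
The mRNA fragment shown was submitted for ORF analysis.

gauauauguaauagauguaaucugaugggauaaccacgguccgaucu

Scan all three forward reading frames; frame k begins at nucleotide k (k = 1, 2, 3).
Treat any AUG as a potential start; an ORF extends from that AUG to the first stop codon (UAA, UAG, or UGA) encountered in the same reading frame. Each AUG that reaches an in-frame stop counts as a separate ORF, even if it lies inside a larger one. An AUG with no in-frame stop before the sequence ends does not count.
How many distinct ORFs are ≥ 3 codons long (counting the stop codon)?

Frame 1: GAU AUA UGU AAU AGA UGU AAU CUG AUG GGA UAA CCA CGG UCC GAU — AUG at 25, stop UAA at 31 → 9 nt.
Frame 2: AUA UAU GUA AUA GAU GUA AUC UGA UGG GAU AAC CAC GGU CCG AUC — no AUG→stop ORF.
Frame 3: UAU AUG UAA UAG AUG UAA UCU GAU GGG AUA ACC ACG GUC CGA UCU — AUG at 6, stop UAA at 9 → 6 nt; AUG at 15, stop UAA at 18 → 6 nt.
ORFs ≥ 3 codons: frame 1 25–33 (3 codons). Count = 1.

1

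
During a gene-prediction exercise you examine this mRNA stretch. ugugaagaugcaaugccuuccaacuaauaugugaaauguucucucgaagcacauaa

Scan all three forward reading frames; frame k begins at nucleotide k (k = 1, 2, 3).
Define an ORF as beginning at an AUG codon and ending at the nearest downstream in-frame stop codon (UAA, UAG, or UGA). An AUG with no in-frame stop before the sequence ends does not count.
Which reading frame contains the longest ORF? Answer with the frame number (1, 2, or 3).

2

Frame 1: UGU GAA GAU GCA AUG CCU UCC AAC UAA UAU GUG AAA UGU UCU CUC GAA GCA CAU — AUG at 13, stop UAA at 25 → 15 nt.
Frame 2: GUG AAG AUG CAA UGC CUU CCA ACU AAU AUG UGA AAU GUU CUC UCG AAG CAC AUA — AUG at 8, stop UGA at 32 → 27 nt; AUG at 29, stop UGA at 32 → 6 nt.
Frame 3: UGA AGA UGC AAU GCC UUC CAA CUA AUA UGU GAA AUG UUC UCU CGA AGC ACA UAA — AUG at 36, stop UAA at 54 → 21 nt.
Longest ORF is 27 nt in frame 2 (positions 8–34).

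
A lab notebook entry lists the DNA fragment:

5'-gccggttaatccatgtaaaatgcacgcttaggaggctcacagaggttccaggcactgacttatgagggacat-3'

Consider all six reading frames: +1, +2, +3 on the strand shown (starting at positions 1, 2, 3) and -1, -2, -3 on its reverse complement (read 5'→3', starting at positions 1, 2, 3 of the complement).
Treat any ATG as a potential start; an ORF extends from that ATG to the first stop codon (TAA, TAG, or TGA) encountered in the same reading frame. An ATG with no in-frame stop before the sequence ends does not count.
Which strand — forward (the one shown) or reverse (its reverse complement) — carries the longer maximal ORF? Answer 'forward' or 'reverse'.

Reverse complement (5'→3'): ATGTCCCTCATAAGTCAGTGCCTGGAACCTCTGTGAGCCTCCTAAGCGTGCATTTTACATGGATTAACCGGC
Frame +1: GCC GGT TAA TCC ATG TAA AAT GCA CGC TTA GGA GGC TCA CAG AGG TTC CAG GCA CTG ACT TAT GAG GGA CAT — ATG at 13, stop TAA at 16 → 6 nt.
Frame +2: CCG GTT AAT CCA TGT AAA ATG CAC GCT TAG GAG GCT CAC AGA GGT TCC AGG CAC TGA CTT ATG AGG GAC — ATG at 20, stop TAG at 29 → 12 nt.
Frame +3: CGG TTA ATC CAT GTA AAA TGC ACG CTT AGG AGG CTC ACA GAG GTT CCA GGC ACT GAC TTA TGA GGG ACA — no ATG→stop ORF.
Frame -1: ATG TCC CTC ATA AGT CAG TGC CTG GAA CCT CTG TGA GCC TCC TAA GCG TGC ATT TTA CAT GGA TTA ACC GGC — ATG at 1, stop TGA at 34 → 36 nt.
Frame -2: TGT CCC TCA TAA GTC AGT GCC TGG AAC CTC TGT GAG CCT CCT AAG CGT GCA TTT TAC ATG GAT TAA CCG — ATG at 59, stop TAA at 65 → 9 nt.
Frame -3: GTC CCT CAT AAG TCA GTG CCT GGA ACC TCT GTG AGC CTC CTA AGC GTG CAT TTT ACA TGG ATT AAC CGG — no ATG→stop ORF.
Forward-strand max 12 nt; reverse-strand max 36 nt. The reverse strand has the longer ORF.

reverse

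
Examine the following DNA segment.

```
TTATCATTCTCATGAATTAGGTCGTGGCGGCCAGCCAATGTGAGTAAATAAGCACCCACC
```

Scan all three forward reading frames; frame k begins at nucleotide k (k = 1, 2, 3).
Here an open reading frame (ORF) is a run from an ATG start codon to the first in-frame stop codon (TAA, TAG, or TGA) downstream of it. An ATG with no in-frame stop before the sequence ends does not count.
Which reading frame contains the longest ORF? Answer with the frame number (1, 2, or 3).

Frame 1: TTA TCA TTC TCA TGA ATT AGG TCG TGG CGG CCA GCC AAT GTG AGT AAA TAA GCA CCC ACC — no ATG→stop ORF.
Frame 2: TAT CAT TCT CAT GAA TTA GGT CGT GGC GGC CAG CCA ATG TGA GTA AAT AAG CAC CCA — ATG at 38, stop TGA at 41 → 6 nt.
Frame 3: ATC ATT CTC ATG AAT TAG GTC GTG GCG GCC AGC CAA TGT GAG TAA ATA AGC ACC CAC — ATG at 12, stop TAG at 18 → 9 nt.
Longest ORF is 9 nt in frame 3 (positions 12–20).

3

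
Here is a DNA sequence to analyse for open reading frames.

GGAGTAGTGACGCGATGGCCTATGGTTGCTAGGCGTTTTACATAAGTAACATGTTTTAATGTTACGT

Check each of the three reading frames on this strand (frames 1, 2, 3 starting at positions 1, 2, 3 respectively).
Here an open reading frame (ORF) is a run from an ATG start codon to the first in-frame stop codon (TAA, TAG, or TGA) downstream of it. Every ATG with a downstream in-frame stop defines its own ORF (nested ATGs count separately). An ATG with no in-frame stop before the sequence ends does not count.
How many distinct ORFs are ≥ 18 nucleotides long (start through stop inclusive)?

2

Frame 1: GGA GTA GTG ACG CGA TGG CCT ATG GTT GCT AGG CGT TTT ACA TAA GTA ACA TGT TTT AAT GTT ACG — ATG at 22, stop TAA at 43 → 24 nt.
Frame 2: GAG TAG TGA CGC GAT GGC CTA TGG TTG CTA GGC GTT TTA CAT AAG TAA CAT GTT TTA ATG TTA CGT — no ATG→stop ORF.
Frame 3: AGT AGT GAC GCG ATG GCC TAT GGT TGC TAG GCG TTT TAC ATA AGT AAC ATG TTT TAA TGT TAC — ATG at 15, stop TAG at 30 → 18 nt; ATG at 51, stop TAA at 57 → 9 nt.
ORFs ≥ 18 nucleotides: frame 1 22–45 (24 nucleotides), frame 3 15–32 (18 nucleotides). Count = 2.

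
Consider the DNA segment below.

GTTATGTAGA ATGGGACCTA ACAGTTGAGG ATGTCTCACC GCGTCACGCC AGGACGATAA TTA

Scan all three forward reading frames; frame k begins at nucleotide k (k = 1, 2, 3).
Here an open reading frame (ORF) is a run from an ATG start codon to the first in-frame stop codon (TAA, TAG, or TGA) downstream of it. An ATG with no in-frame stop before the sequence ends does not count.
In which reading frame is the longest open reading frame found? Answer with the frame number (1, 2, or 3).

Frame 1: GTT ATG TAG AAT GGG ACC TAA CAG TTG AGG ATG TCT CAC CGC GTC ACG CCA GGA CGA TAA TTA — ATG at 4, stop TAG at 7 → 6 nt; ATG at 31, stop TAA at 58 → 30 nt.
Frame 2: TTA TGT AGA ATG GGA CCT AAC AGT TGA GGA TGT CTC ACC GCG TCA CGC CAG GAC GAT AAT — ATG at 11, stop TGA at 26 → 18 nt.
Frame 3: TAT GTA GAA TGG GAC CTA ACA GTT GAG GAT GTC TCA CCG CGT CAC GCC AGG ACG ATA ATT — no ATG→stop ORF.
Longest ORF is 30 nt in frame 1 (positions 31–60).

1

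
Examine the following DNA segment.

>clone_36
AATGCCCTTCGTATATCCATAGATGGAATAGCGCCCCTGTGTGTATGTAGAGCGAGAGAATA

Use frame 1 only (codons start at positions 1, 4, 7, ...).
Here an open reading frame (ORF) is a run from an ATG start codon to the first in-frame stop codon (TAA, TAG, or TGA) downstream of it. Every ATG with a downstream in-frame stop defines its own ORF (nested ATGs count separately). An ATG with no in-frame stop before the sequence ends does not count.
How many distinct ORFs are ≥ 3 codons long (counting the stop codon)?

0

Frame 1: AAT GCC CTT CGT ATA TCC ATA GAT GGA ATA GCG CCC CTG TGT GTA TGT AGA GCG AGA GAA — no ATG→stop ORF.
No ORF reaches 3 codons. Count = 0.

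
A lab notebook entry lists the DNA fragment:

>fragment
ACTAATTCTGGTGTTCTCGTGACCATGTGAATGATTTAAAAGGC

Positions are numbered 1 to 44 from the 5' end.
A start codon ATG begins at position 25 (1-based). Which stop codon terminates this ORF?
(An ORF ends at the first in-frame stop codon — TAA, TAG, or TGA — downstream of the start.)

TGA

Codons from position 25: ATG (25–27), TGA (28–30).
The first in-frame stop codon is TGA.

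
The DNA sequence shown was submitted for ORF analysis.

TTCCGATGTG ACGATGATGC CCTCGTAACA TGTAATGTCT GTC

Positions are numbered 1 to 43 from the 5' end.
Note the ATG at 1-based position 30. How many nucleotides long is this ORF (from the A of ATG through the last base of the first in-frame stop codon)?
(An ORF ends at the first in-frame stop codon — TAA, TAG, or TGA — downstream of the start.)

6

Codons from position 30: ATG (30–32), TAA (33–35).
TAA is the first in-frame stop; ORF spans 30–35, 6 nucleotides.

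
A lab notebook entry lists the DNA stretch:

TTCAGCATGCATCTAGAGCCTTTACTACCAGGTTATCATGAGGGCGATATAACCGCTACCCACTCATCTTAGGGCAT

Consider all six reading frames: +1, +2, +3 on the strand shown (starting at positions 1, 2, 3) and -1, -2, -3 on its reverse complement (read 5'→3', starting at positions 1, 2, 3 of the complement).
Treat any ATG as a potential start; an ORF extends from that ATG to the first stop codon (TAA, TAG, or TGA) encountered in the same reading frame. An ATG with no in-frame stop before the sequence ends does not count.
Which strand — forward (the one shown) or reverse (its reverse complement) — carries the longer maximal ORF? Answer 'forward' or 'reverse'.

Reverse complement (5'→3'): ATGCCCTAAGATGAGTGGGTAGCGGTTATATCGCCCTCATGATAACCTGGTAGTAAAGGCTCTAGATGCATGCTGAA
Frame +1: TTC AGC ATG CAT CTA GAG CCT TTA CTA CCA GGT TAT CAT GAG GGC GAT ATA ACC GCT ACC CAC TCA TCT TAG GGC — ATG at 7, stop TAG at 70 → 66 nt.
Frame +2: TCA GCA TGC ATC TAG AGC CTT TAC TAC CAG GTT ATC ATG AGG GCG ATA TAA CCG CTA CCC ACT CAT CTT AGG GCA — ATG at 38, stop TAA at 50 → 15 nt.
Frame +3: CAG CAT GCA TCT AGA GCC TTT ACT ACC AGG TTA TCA TGA GGG CGA TAT AAC CGC TAC CCA CTC ATC TTA GGG CAT — no ATG→stop ORF.
Frame -1: ATG CCC TAA GAT GAG TGG GTA GCG GTT ATA TCG CCC TCA TGA TAA CCT GGT AGT AAA GGC TCT AGA TGC ATG CTG — ATG at 1, stop TAA at 7 → 9 nt.
Frame -2: TGC CCT AAG ATG AGT GGG TAG CGG TTA TAT CGC CCT CAT GAT AAC CTG GTA GTA AAG GCT CTA GAT GCA TGC TGA — ATG at 11, stop TAG at 20 → 12 nt.
Frame -3: GCC CTA AGA TGA GTG GGT AGC GGT TAT ATC GCC CTC ATG ATA ACC TGG TAG TAA AGG CTC TAG ATG CAT GCT GAA — ATG at 39, stop TAG at 51 → 15 nt.
Forward-strand max 66 nt; reverse-strand max 15 nt. The forward strand has the longer ORF.

forward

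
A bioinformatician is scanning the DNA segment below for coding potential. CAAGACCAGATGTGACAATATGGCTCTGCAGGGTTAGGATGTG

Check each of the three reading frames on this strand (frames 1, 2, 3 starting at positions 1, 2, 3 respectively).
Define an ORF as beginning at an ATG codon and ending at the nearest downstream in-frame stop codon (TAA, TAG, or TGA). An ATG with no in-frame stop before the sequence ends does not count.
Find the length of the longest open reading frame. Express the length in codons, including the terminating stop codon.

Frame 1: CAA GAC CAG ATG TGA CAA TAT GGC TCT GCA GGG TTA GGA TGT — ATG at 10, stop TGA at 13 → 6 nt.
Frame 2: AAG ACC AGA TGT GAC AAT ATG GCT CTG CAG GGT TAG GAT GTG — ATG at 20, stop TAG at 35 → 18 nt.
Frame 3: AGA CCA GAT GTG ACA ATA TGG CTC TGC AGG GTT AGG ATG — no ATG→stop ORF.
Longest: frame 2, positions 20–37, 18 nt = 6 codons = 5 aa. → 6 codons.

6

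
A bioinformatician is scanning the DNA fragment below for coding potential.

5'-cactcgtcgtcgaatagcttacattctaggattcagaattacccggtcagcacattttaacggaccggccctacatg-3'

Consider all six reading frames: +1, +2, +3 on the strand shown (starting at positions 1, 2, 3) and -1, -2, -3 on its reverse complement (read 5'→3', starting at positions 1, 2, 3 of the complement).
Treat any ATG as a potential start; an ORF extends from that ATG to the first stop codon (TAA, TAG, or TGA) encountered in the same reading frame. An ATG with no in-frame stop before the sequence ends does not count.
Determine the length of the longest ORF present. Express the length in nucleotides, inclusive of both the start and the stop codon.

Reverse complement (5'→3'): CATGTAGGGCCGGTCCGTTAAAATGTGCTGACCGGGTAATTCTGAATCCTAGAATGTAAGCTATTCGACGACGAGTG
Frame +1: CAC TCG TCG TCG AAT AGC TTA CAT TCT AGG ATT CAG AAT TAC CCG GTC AGC ACA TTT TAA CGG ACC GGC CCT ACA — no ATG→stop ORF.
Frame +2: ACT CGT CGT CGA ATA GCT TAC ATT CTA GGA TTC AGA ATT ACC CGG TCA GCA CAT TTT AAC GGA CCG GCC CTA CAT — no ATG→stop ORF.
Frame +3: CTC GTC GTC GAA TAG CTT ACA TTC TAG GAT TCA GAA TTA CCC GGT CAG CAC ATT TTA ACG GAC CGG CCC TAC ATG — no ATG→stop ORF.
Frame -1: CAT GTA GGG CCG GTC CGT TAA AAT GTG CTG ACC GGG TAA TTC TGA ATC CTA GAA TGT AAG CTA TTC GAC GAC GAG — no ATG→stop ORF.
Frame -2: ATG TAG GGC CGG TCC GTT AAA ATG TGC TGA CCG GGT AAT TCT GAA TCC TAG AAT GTA AGC TAT TCG ACG ACG AGT — ATG at 2, stop TAG at 5 → 6 nt; ATG at 23, stop TGA at 29 → 9 nt.
Frame -3: TGT AGG GCC GGT CCG TTA AAA TGT GCT GAC CGG GTA ATT CTG AAT CCT AGA ATG TAA GCT ATT CGA CGA CGA GTG — ATG at 54, stop TAA at 57 → 6 nt.
Longest: frame -2, positions 23–31, 9 nt = 3 codons = 2 aa. → 9 nucleotides.

9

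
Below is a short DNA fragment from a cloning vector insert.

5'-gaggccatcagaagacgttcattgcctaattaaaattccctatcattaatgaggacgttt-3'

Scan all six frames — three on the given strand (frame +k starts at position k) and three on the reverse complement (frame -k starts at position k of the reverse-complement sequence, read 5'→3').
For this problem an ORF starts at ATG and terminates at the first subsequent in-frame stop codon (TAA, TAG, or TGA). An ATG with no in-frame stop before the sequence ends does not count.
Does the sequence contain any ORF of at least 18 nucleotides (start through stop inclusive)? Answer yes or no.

Reverse complement (5'→3'): AAACGTCCTCATTAATGATAGGGAATTTTAATTAGGCAATGAACGTCTTCTGATGGCCTC
Frame +1: GAG GCC ATC AGA AGA CGT TCA TTG CCT AAT TAA AAT TCC CTA TCA TTA ATG AGG ACG TTT — no ATG→stop ORF.
Frame +2: AGG CCA TCA GAA GAC GTT CAT TGC CTA ATT AAA ATT CCC TAT CAT TAA TGA GGA CGT — no ATG→stop ORF.
Frame +3: GGC CAT CAG AAG ACG TTC ATT GCC TAA TTA AAA TTC CCT ATC ATT AAT GAG GAC GTT — no ATG→stop ORF.
Frame -1: AAA CGT CCT CAT TAA TGA TAG GGA ATT TTA ATT AGG CAA TGA ACG TCT TCT GAT GGC CTC — no ATG→stop ORF.
Frame -2: AAC GTC CTC ATT AAT GAT AGG GAA TTT TAA TTA GGC AAT GAA CGT CTT CTG ATG GCC — no ATG→stop ORF.
Frame -3: ACG TCC TCA TTA ATG ATA GGG AAT TTT AAT TAG GCA ATG AAC GTC TTC TGA TGG CCT — ATG at 15, stop TAG at 33 → 21 nt; ATG at 39, stop TGA at 51 → 15 nt.
Frame -3 has an ORF of 21 nucleotides (positions 15–35) ≥ 18, so yes.

yes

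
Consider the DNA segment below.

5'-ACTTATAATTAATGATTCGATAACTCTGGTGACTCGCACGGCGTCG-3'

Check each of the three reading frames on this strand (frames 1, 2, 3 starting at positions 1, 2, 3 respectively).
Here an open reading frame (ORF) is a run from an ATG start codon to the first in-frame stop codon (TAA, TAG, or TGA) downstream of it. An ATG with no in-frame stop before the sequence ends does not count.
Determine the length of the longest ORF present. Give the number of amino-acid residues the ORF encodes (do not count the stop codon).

3

Frame 1: ACT TAT AAT TAA TGA TTC GAT AAC TCT GGT GAC TCG CAC GGC GTC — no ATG→stop ORF.
Frame 2: CTT ATA ATT AAT GAT TCG ATA ACT CTG GTG ACT CGC ACG GCG TCG — no ATG→stop ORF.
Frame 3: TTA TAA TTA ATG ATT CGA TAA CTC TGG TGA CTC GCA CGG CGT — ATG at 12, stop TAA at 21 → 12 nt.
Longest: frame 3, positions 12–23, 12 nt = 4 codons = 3 aa. → 3 amino acids.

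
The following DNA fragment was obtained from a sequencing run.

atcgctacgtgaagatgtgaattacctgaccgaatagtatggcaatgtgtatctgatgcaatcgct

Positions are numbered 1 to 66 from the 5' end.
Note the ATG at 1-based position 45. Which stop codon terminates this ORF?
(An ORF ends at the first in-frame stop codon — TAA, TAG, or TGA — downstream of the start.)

Codons from position 45: ATG (45–47), TGT (48–50), ATC (51–53), TGA (54–56).
The first in-frame stop codon is TGA.

TGA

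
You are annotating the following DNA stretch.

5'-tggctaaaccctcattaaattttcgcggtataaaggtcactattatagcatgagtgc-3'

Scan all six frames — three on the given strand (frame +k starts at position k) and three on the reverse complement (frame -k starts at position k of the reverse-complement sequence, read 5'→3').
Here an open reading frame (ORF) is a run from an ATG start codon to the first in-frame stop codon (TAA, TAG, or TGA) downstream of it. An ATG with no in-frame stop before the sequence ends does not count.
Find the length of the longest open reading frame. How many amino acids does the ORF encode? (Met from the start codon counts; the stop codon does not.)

Reverse complement (5'→3'): GCACTCATGCTATAATAGTGACCTTTATACCGCGAAAATTTAATGAGGGTTTAGCCA
Frame +1: TGG CTA AAC CCT CAT TAA ATT TTC GCG GTA TAA AGG TCA CTA TTA TAG CAT GAG TGC — no ATG→stop ORF.
Frame +2: GGC TAA ACC CTC ATT AAA TTT TCG CGG TAT AAA GGT CAC TAT TAT AGC ATG AGT — no ATG→stop ORF.
Frame +3: GCT AAA CCC TCA TTA AAT TTT CGC GGT ATA AAG GTC ACT ATT ATA GCA TGA GTG — no ATG→stop ORF.
Frame -1: GCA CTC ATG CTA TAA TAG TGA CCT TTA TAC CGC GAA AAT TTA ATG AGG GTT TAG CCA — ATG at 7, stop TAA at 13 → 9 nt; ATG at 43, stop TAG at 52 → 12 nt.
Frame -2: CAC TCA TGC TAT AAT AGT GAC CTT TAT ACC GCG AAA ATT TAA TGA GGG TTT AGC — no ATG→stop ORF.
Frame -3: ACT CAT GCT ATA ATA GTG ACC TTT ATA CCG CGA AAA TTT AAT GAG GGT TTA GCC — no ATG→stop ORF.
Longest: frame -1, positions 43–54, 12 nt = 4 codons = 3 aa. → 3 amino acids.

3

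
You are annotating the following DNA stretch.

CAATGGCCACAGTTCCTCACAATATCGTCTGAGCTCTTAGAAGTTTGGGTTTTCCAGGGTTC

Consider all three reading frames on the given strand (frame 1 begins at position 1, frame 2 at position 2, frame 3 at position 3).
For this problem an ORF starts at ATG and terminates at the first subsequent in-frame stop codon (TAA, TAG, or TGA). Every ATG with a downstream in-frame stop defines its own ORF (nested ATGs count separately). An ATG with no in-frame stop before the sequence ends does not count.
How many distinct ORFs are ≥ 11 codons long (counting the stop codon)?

0

Frame 1: CAA TGG CCA CAG TTC CTC ACA ATA TCG TCT GAG CTC TTA GAA GTT TGG GTT TTC CAG GGT — no ATG→stop ORF.
Frame 2: AAT GGC CAC AGT TCC TCA CAA TAT CGT CTG AGC TCT TAG AAG TTT GGG TTT TCC AGG GTT — no ATG→stop ORF.
Frame 3: ATG GCC ACA GTT CCT CAC AAT ATC GTC TGA GCT CTT AGA AGT TTG GGT TTT CCA GGG TTC — ATG at 3, stop TGA at 30 → 30 nt.
No ORF reaches 11 codons. Count = 0.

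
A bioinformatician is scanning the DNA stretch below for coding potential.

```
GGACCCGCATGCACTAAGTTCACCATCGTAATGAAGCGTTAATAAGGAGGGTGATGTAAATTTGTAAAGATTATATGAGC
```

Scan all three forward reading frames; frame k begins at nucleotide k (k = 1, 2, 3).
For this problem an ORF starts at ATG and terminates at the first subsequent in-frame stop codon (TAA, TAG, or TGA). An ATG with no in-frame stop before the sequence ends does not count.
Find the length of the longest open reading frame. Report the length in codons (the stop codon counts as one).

Frame 1: GGA CCC GCA TGC ACT AAG TTC ACC ATC GTA ATG AAG CGT TAA TAA GGA GGG TGA TGT AAA TTT GTA AAG ATT ATA TGA — ATG at 31, stop TAA at 40 → 12 nt.
Frame 2: GAC CCG CAT GCA CTA AGT TCA CCA TCG TAA TGA AGC GTT AAT AAG GAG GGT GAT GTA AAT TTG TAA AGA TTA TAT GAG — no ATG→stop ORF.
Frame 3: ACC CGC ATG CAC TAA GTT CAC CAT CGT AAT GAA GCG TTA ATA AGG AGG GTG ATG TAA ATT TGT AAA GAT TAT ATG AGC — ATG at 9, stop TAA at 15 → 9 nt; ATG at 54, stop TAA at 57 → 6 nt.
Longest: frame 1, positions 31–42, 12 nt = 4 codons = 3 aa. → 4 codons.

4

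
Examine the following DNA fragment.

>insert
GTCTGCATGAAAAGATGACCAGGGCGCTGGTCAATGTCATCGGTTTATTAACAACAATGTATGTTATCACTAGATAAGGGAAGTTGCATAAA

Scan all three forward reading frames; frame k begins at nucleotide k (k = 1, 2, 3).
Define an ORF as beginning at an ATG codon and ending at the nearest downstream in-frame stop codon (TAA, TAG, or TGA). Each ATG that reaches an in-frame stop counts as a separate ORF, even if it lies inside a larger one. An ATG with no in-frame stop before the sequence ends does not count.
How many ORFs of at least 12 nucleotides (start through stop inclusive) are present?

4

Frame 1: GTC TGC ATG AAA AGA TGA CCA GGG CGC TGG TCA ATG TCA TCG GTT TAT TAA CAA CAA TGT ATG TTA TCA CTA GAT AAG GGA AGT TGC ATA — ATG at 7, stop TGA at 16 → 12 nt; ATG at 34, stop TAA at 49 → 18 nt.
Frame 2: TCT GCA TGA AAA GAT GAC CAG GGC GCT GGT CAA TGT CAT CGG TTT ATT AAC AAC AAT GTA TGT TAT CAC TAG ATA AGG GAA GTT GCA TAA — no ATG→stop ORF.
Frame 3: CTG CAT GAA AAG ATG ACC AGG GCG CTG GTC AAT GTC ATC GGT TTA TTA ACA ACA ATG TAT GTT ATC ACT AGA TAA GGG AAG TTG CAT AAA — ATG at 15, stop TAA at 75 → 63 nt; ATG at 57, stop TAA at 75 → 21 nt.
ORFs ≥ 12 nucleotides: frame 1 7–18 (12 nucleotides), frame 1 34–51 (18 nucleotides), frame 3 15–77 (63 nucleotides), frame 3 57–77 (21 nucleotides). Count = 4.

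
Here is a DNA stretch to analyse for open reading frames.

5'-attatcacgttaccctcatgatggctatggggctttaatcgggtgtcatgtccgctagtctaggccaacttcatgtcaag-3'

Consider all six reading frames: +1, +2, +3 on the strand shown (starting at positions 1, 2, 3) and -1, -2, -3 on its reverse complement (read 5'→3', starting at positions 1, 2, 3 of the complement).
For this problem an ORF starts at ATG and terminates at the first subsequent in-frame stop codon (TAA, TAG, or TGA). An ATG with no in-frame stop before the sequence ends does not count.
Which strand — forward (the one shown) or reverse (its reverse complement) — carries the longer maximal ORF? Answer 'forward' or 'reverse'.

Reverse complement (5'→3'): CTTGACATGAAGTTGGCCTAGACTAGCGGACATGACACCCGATTAAAGCCCCATAGCCATCATGAGGGTAACGTGATAAT
Frame +1: ATT ATC ACG TTA CCC TCA TGA TGG CTA TGG GGC TTT AAT CGG GTG TCA TGT CCG CTA GTC TAG GCC AAC TTC ATG TCA — no ATG→stop ORF.
Frame +2: TTA TCA CGT TAC CCT CAT GAT GGC TAT GGG GCT TTA ATC GGG TGT CAT GTC CGC TAG TCT AGG CCA ACT TCA TGT CAA — no ATG→stop ORF.
Frame +3: TAT CAC GTT ACC CTC ATG ATG GCT ATG GGG CTT TAA TCG GGT GTC ATG TCC GCT AGT CTA GGC CAA CTT CAT GTC AAG — ATG at 18, stop TAA at 36 → 21 nt; ATG at 21, stop TAA at 36 → 18 nt; ATG at 27, stop TAA at 36 → 12 nt.
Frame -1: CTT GAC ATG AAG TTG GCC TAG ACT AGC GGA CAT GAC ACC CGA TTA AAG CCC CAT AGC CAT CAT GAG GGT AAC GTG ATA — ATG at 7, stop TAG at 19 → 15 nt.
Frame -2: TTG ACA TGA AGT TGG CCT AGA CTA GCG GAC ATG ACA CCC GAT TAA AGC CCC ATA GCC ATC ATG AGG GTA ACG TGA TAA — ATG at 32, stop TAA at 44 → 15 nt; ATG at 62, stop TGA at 74 → 15 nt.
Frame -3: TGA CAT GAA GTT GGC CTA GAC TAG CGG ACA TGA CAC CCG ATT AAA GCC CCA TAG CCA TCA TGA GGG TAA CGT GAT AAT — no ATG→stop ORF.
Forward-strand max 21 nt; reverse-strand max 15 nt. The forward strand has the longer ORF.

forward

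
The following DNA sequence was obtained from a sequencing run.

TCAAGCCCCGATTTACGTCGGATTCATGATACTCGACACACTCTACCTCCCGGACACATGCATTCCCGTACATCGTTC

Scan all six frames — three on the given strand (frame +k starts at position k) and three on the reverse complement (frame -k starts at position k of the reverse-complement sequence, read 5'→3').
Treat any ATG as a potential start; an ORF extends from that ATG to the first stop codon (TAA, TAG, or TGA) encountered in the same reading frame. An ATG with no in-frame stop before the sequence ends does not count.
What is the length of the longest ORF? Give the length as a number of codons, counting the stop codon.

12

Reverse complement (5'→3'): GAACGATGTACGGGAATGCATGTGTCCGGGAGGTAGAGTGTGTCGAGTATCATGAATCCGACGTAAATCGGGGCTTGA
Frame +1: TCA AGC CCC GAT TTA CGT CGG ATT CAT GAT ACT CGA CAC ACT CTA CCT CCC GGA CAC ATG CAT TCC CGT ACA TCG TTC — no ATG→stop ORF.
Frame +2: CAA GCC CCG ATT TAC GTC GGA TTC ATG ATA CTC GAC ACA CTC TAC CTC CCG GAC ACA TGC ATT CCC GTA CAT CGT — no ATG→stop ORF.
Frame +3: AAG CCC CGA TTT ACG TCG GAT TCA TGA TAC TCG ACA CAC TCT ACC TCC CGG ACA CAT GCA TTC CCG TAC ATC GTT — no ATG→stop ORF.
Frame -1: GAA CGA TGT ACG GGA ATG CAT GTG TCC GGG AGG TAG AGT GTG TCG AGT ATC ATG AAT CCG ACG TAA ATC GGG GCT TGA — ATG at 16, stop TAG at 34 → 21 nt; ATG at 52, stop TAA at 64 → 15 nt.
Frame -2: AAC GAT GTA CGG GAA TGC ATG TGT CCG GGA GGT AGA GTG TGT CGA GTA TCA TGA ATC CGA CGT AAA TCG GGG CTT — ATG at 20, stop TGA at 53 → 36 nt.
Frame -3: ACG ATG TAC GGG AAT GCA TGT GTC CGG GAG GTA GAG TGT GTC GAG TAT CAT GAA TCC GAC GTA AAT CGG GGC TTG — no ATG→stop ORF.
Longest: frame -2, positions 20–55, 36 nt = 12 codons = 11 aa. → 12 codons.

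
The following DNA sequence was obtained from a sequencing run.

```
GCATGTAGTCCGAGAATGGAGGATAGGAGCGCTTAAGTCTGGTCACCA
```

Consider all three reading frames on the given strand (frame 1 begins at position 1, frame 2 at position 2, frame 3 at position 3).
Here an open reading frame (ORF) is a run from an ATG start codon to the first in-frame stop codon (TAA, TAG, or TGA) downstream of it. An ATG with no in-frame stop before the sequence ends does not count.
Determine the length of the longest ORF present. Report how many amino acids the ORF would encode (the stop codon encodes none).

Frame 1: GCA TGT AGT CCG AGA ATG GAG GAT AGG AGC GCT TAA GTC TGG TCA CCA — ATG at 16, stop TAA at 34 → 21 nt.
Frame 2: CAT GTA GTC CGA GAA TGG AGG ATA GGA GCG CTT AAG TCT GGT CAC — no ATG→stop ORF.
Frame 3: ATG TAG TCC GAG AAT GGA GGA TAG GAG CGC TTA AGT CTG GTC ACC — ATG at 3, stop TAG at 6 → 6 nt.
Longest: frame 1, positions 16–36, 21 nt = 7 codons = 6 aa. → 6 amino acids.

6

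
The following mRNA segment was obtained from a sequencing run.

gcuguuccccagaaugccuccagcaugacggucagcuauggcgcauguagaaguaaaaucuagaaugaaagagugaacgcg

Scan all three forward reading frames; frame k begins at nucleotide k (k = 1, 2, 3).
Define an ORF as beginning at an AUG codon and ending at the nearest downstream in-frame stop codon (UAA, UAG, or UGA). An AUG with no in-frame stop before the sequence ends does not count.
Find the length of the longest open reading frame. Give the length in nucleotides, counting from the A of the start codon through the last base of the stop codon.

39

Frame 1: GCU GUU CCC CAG AAU GCC UCC AGC AUG ACG GUC AGC UAU GGC GCA UGU AGA AGU AAA AUC UAG AAU GAA AGA GUG AAC GCG — AUG at 25, stop UAG at 61 → 39 nt.
Frame 2: CUG UUC CCC AGA AUG CCU CCA GCA UGA CGG UCA GCU AUG GCG CAU GUA GAA GUA AAA UCU AGA AUG AAA GAG UGA ACG — AUG at 14, stop UGA at 26 → 15 nt; AUG at 38, stop UGA at 74 → 39 nt; AUG at 65, stop UGA at 74 → 12 nt.
Frame 3: UGU UCC CCA GAA UGC CUC CAG CAU GAC GGU CAG CUA UGG CGC AUG UAG AAG UAA AAU CUA GAA UGA AAG AGU GAA CGC — AUG at 45, stop UAG at 48 → 6 nt.
Longest: frame 1, positions 25–63, 39 nt = 13 codons = 12 aa. → 39 nucleotides.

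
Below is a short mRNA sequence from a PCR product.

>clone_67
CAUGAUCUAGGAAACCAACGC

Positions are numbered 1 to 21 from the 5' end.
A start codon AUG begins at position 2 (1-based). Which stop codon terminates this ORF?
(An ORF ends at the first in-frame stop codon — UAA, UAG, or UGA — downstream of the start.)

Codons from position 2: AUG (2–4), AUC (5–7), UAG (8–10).
The first in-frame stop codon is UAG.

UAG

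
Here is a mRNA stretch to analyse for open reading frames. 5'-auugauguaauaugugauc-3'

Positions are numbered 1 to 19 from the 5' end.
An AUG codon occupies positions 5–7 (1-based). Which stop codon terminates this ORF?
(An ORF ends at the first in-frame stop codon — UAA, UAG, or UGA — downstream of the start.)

UAA

Codons from position 5: AUG (5–7), UAA (8–10).
The first in-frame stop codon is UAA.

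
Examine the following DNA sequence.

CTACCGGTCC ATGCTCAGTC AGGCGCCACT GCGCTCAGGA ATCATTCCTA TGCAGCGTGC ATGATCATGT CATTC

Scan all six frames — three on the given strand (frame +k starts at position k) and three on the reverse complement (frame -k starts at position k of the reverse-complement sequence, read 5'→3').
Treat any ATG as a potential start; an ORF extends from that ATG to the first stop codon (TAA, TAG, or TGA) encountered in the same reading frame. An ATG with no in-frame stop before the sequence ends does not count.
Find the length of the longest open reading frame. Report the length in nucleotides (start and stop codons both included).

Reverse complement (5'→3'): GAATGACATGATCATGCACGCTGCATAGGAATGATTCCTGAGCGCAGTGGCGCCTGACTGAGCATGGACCGGTAG
Frame +1: CTA CCG GTC CAT GCT CAG TCA GGC GCC ACT GCG CTC AGG AAT CAT TCC TAT GCA GCG TGC ATG ATC ATG TCA TTC — no ATG→stop ORF.
Frame +2: TAC CGG TCC ATG CTC AGT CAG GCG CCA CTG CGC TCA GGA ATC ATT CCT ATG CAG CGT GCA TGA TCA TGT CAT — ATG at 11, stop TGA at 62 → 54 nt; ATG at 50, stop TGA at 62 → 15 nt.
Frame +3: ACC GGT CCA TGC TCA GTC AGG CGC CAC TGC GCT CAG GAA TCA TTC CTA TGC AGC GTG CAT GAT CAT GTC ATT — no ATG→stop ORF.
Frame -1: GAA TGA CAT GAT CAT GCA CGC TGC ATA GGA ATG ATT CCT GAG CGC AGT GGC GCC TGA CTG AGC ATG GAC CGG TAG — ATG at 31, stop TGA at 55 → 27 nt; ATG at 64, stop TAG at 73 → 12 nt.
Frame -2: AAT GAC ATG ATC ATG CAC GCT GCA TAG GAA TGA TTC CTG AGC GCA GTG GCG CCT GAC TGA GCA TGG ACC GGT — ATG at 8, stop TAG at 26 → 21 nt; ATG at 14, stop TAG at 26 → 15 nt.
Frame -3: ATG ACA TGA TCA TGC ACG CTG CAT AGG AAT GAT TCC TGA GCG CAG TGG CGC CTG ACT GAG CAT GGA CCG GTA — ATG at 3, stop TGA at 9 → 9 nt.
Longest: frame +2, positions 11–64, 54 nt = 18 codons = 17 aa. → 54 nucleotides.

54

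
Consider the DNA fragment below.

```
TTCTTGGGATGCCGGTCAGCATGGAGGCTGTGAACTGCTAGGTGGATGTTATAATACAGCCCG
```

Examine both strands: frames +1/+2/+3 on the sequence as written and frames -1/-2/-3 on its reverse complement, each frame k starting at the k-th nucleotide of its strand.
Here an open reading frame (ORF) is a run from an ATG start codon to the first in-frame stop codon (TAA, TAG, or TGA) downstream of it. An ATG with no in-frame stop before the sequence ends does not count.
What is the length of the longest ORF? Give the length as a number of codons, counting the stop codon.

11

Reverse complement (5'→3'): CGGGCTGTATTATAACATCCACCTAGCAGTTCACAGCCTCCATGCTGACCGGCATCCCAAGAA
Frame +1: TTC TTG GGA TGC CGG TCA GCA TGG AGG CTG TGA ACT GCT AGG TGG ATG TTA TAA TAC AGC CCG — ATG at 46, stop TAA at 52 → 9 nt.
Frame +2: TCT TGG GAT GCC GGT CAG CAT GGA GGC TGT GAA CTG CTA GGT GGA TGT TAT AAT ACA GCC — no ATG→stop ORF.
Frame +3: CTT GGG ATG CCG GTC AGC ATG GAG GCT GTG AAC TGC TAG GTG GAT GTT ATA ATA CAG CCC — ATG at 9, stop TAG at 39 → 33 nt; ATG at 21, stop TAG at 39 → 21 nt.
Frame -1: CGG GCT GTA TTA TAA CAT CCA CCT AGC AGT TCA CAG CCT CCA TGC TGA CCG GCA TCC CAA GAA — no ATG→stop ORF.
Frame -2: GGG CTG TAT TAT AAC ATC CAC CTA GCA GTT CAC AGC CTC CAT GCT GAC CGG CAT CCC AAG — no ATG→stop ORF.
Frame -3: GGC TGT ATT ATA ACA TCC ACC TAG CAG TTC ACA GCC TCC ATG CTG ACC GGC ATC CCA AGA — no ATG→stop ORF.
Longest: frame +3, positions 9–41, 33 nt = 11 codons = 10 aa. → 11 codons.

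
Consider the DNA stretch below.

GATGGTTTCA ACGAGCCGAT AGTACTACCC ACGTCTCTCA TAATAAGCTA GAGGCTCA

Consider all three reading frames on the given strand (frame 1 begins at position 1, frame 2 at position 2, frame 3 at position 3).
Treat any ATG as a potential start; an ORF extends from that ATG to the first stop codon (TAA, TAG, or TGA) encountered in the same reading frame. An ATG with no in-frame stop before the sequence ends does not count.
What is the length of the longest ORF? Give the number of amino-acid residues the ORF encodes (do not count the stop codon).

6

Frame 1: GAT GGT TTC AAC GAG CCG ATA GTA CTA CCC ACG TCT CTC ATA ATA AGC TAG AGG CTC — no ATG→stop ORF.
Frame 2: ATG GTT TCA ACG AGC CGA TAG TAC TAC CCA CGT CTC TCA TAA TAA GCT AGA GGC TCA — ATG at 2, stop TAG at 20 → 21 nt.
Frame 3: TGG TTT CAA CGA GCC GAT AGT ACT ACC CAC GTC TCT CAT AAT AAG CTA GAG GCT — no ATG→stop ORF.
Longest: frame 2, positions 2–22, 21 nt = 7 codons = 6 aa. → 6 amino acids.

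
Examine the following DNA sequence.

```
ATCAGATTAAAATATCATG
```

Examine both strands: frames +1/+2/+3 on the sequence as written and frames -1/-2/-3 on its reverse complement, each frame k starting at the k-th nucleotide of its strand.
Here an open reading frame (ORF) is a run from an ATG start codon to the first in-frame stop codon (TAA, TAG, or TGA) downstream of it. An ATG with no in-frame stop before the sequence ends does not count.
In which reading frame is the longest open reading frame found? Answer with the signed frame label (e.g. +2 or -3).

Reverse complement (5'→3'): CATGATATTTTAATCTGAT
Frame +1: ATC AGA TTA AAA TAT CAT — no ATG→stop ORF.
Frame +2: TCA GAT TAA AAT ATC ATG — no ATG→stop ORF.
Frame +3: CAG ATT AAA ATA TCA — no ATG→stop ORF.
Frame -1: CAT GAT ATT TTA ATC TGA — no ATG→stop ORF.
Frame -2: ATG ATA TTT TAA TCT GAT — ATG at 2, stop TAA at 11 → 12 nt.
Frame -3: TGA TAT TTT AAT CTG — no ATG→stop ORF.
Longest ORF is 12 nt in frame -2 (positions 2–13).

-2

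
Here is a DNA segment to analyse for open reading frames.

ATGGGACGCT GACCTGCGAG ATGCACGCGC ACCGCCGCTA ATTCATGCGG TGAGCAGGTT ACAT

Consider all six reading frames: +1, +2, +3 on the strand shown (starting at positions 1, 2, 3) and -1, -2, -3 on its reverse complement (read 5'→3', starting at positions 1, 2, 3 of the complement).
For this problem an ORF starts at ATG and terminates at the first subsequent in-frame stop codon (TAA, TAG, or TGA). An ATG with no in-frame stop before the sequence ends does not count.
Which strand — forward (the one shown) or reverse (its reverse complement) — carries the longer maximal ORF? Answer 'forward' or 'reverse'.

Reverse complement (5'→3'): ATGTAACCTGCTCACCGCATGAATTAGCGGCGGTGCGCGTGCATCTCGCAGGTCAGCGTCCCAT
Frame +1: ATG GGA CGC TGA CCT GCG AGA TGC ACG CGC ACC GCC GCT AAT TCA TGC GGT GAG CAG GTT ACA — ATG at 1, stop TGA at 10 → 12 nt.
Frame +2: TGG GAC GCT GAC CTG CGA GAT GCA CGC GCA CCG CCG CTA ATT CAT GCG GTG AGC AGG TTA CAT — no ATG→stop ORF.
Frame +3: GGG ACG CTG ACC TGC GAG ATG CAC GCG CAC CGC CGC TAA TTC ATG CGG TGA GCA GGT TAC — ATG at 21, stop TAA at 39 → 21 nt; ATG at 45, stop TGA at 51 → 9 nt.
Frame -1: ATG TAA CCT GCT CAC CGC ATG AAT TAG CGG CGG TGC GCG TGC ATC TCG CAG GTC AGC GTC CCA — ATG at 1, stop TAA at 4 → 6 nt; ATG at 19, stop TAG at 25 → 9 nt.
Frame -2: TGT AAC CTG CTC ACC GCA TGA ATT AGC GGC GGT GCG CGT GCA TCT CGC AGG TCA GCG TCC CAT — no ATG→stop ORF.
Frame -3: GTA ACC TGC TCA CCG CAT GAA TTA GCG GCG GTG CGC GTG CAT CTC GCA GGT CAG CGT CCC — no ATG→stop ORF.
Forward-strand max 21 nt; reverse-strand max 9 nt. The forward strand has the longer ORF.

forward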